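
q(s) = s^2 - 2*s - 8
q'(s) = 2*s - 2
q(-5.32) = 30.94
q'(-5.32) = -12.64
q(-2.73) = 4.91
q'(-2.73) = -7.46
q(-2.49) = 3.18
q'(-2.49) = -6.98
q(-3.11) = 7.89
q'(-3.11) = -8.22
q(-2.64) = 4.25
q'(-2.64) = -7.28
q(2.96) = -5.16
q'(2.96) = 3.92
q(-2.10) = 0.61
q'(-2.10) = -6.20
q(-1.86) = -0.82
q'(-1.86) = -5.72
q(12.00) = 112.00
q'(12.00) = 22.00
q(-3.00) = 7.00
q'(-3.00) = -8.00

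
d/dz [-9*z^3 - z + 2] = -27*z^2 - 1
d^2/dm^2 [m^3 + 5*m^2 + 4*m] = 6*m + 10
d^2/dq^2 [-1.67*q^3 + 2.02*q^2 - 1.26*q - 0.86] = 4.04 - 10.02*q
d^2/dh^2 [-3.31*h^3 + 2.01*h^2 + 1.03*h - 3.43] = 4.02 - 19.86*h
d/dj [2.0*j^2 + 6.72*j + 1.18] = 4.0*j + 6.72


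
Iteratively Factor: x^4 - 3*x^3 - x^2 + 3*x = (x + 1)*(x^3 - 4*x^2 + 3*x) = x*(x + 1)*(x^2 - 4*x + 3) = x*(x - 3)*(x + 1)*(x - 1)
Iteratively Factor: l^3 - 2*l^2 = (l)*(l^2 - 2*l) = l*(l - 2)*(l)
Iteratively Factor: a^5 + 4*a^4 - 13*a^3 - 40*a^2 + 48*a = (a)*(a^4 + 4*a^3 - 13*a^2 - 40*a + 48) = a*(a + 4)*(a^3 - 13*a + 12) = a*(a - 1)*(a + 4)*(a^2 + a - 12) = a*(a - 3)*(a - 1)*(a + 4)*(a + 4)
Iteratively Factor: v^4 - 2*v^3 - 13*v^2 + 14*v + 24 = (v + 3)*(v^3 - 5*v^2 + 2*v + 8) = (v + 1)*(v + 3)*(v^2 - 6*v + 8) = (v - 4)*(v + 1)*(v + 3)*(v - 2)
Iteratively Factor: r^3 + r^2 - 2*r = (r - 1)*(r^2 + 2*r) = r*(r - 1)*(r + 2)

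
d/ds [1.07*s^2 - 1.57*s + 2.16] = 2.14*s - 1.57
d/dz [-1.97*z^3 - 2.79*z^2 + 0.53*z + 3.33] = -5.91*z^2 - 5.58*z + 0.53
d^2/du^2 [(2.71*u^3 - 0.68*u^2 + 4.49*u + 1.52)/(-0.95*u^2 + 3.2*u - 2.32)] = (-1.06581410364015e-14*u^5 + 1.4210854715202e-14*u^4 - 47.52517*u^3 + 103.49112*u^2 - 0.417263999999996*u - 83.776896)/(0.857375*u^6 - 8.664*u^5 + 35.4654*u^4 - 75.0848*u^3 + 86.61024*u^2 - 51.67104*u + 12.487168)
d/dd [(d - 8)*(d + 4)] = 2*d - 4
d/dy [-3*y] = -3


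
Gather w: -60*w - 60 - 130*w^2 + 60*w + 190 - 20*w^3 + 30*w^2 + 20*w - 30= -20*w^3 - 100*w^2 + 20*w + 100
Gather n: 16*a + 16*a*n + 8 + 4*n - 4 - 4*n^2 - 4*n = 16*a*n + 16*a - 4*n^2 + 4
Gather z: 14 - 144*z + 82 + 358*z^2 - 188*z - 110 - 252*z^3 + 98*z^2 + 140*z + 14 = -252*z^3 + 456*z^2 - 192*z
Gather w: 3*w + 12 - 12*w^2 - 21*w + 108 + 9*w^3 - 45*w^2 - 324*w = 9*w^3 - 57*w^2 - 342*w + 120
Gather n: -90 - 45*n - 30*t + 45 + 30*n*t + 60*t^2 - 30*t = n*(30*t - 45) + 60*t^2 - 60*t - 45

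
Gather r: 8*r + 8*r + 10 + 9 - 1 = 16*r + 18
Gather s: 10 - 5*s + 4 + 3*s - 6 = 8 - 2*s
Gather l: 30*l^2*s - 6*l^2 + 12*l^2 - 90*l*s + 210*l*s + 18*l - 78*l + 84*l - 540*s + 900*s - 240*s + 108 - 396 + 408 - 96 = l^2*(30*s + 6) + l*(120*s + 24) + 120*s + 24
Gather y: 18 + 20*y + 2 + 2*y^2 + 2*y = 2*y^2 + 22*y + 20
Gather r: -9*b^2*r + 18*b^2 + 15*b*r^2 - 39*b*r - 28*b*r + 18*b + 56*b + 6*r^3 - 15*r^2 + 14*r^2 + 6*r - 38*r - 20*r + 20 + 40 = 18*b^2 + 74*b + 6*r^3 + r^2*(15*b - 1) + r*(-9*b^2 - 67*b - 52) + 60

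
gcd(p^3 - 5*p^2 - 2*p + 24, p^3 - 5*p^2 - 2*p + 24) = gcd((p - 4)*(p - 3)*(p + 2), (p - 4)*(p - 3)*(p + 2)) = p^3 - 5*p^2 - 2*p + 24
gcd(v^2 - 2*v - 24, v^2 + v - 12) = v + 4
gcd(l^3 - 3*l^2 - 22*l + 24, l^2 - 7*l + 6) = l^2 - 7*l + 6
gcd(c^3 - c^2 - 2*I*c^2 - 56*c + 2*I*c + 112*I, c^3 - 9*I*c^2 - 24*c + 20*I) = c - 2*I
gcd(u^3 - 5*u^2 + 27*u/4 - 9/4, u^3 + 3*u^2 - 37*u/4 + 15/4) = u^2 - 2*u + 3/4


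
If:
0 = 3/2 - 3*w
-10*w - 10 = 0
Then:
No Solution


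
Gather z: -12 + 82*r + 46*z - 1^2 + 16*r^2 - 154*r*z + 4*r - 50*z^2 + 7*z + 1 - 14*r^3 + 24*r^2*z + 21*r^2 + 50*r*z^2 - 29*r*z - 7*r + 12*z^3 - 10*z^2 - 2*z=-14*r^3 + 37*r^2 + 79*r + 12*z^3 + z^2*(50*r - 60) + z*(24*r^2 - 183*r + 51) - 12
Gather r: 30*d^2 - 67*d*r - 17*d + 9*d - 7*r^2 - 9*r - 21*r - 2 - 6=30*d^2 - 8*d - 7*r^2 + r*(-67*d - 30) - 8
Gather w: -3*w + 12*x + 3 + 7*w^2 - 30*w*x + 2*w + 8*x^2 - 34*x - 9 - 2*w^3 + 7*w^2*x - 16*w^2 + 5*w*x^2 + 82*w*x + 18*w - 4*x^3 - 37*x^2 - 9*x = -2*w^3 + w^2*(7*x - 9) + w*(5*x^2 + 52*x + 17) - 4*x^3 - 29*x^2 - 31*x - 6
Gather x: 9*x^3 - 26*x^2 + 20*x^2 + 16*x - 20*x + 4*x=9*x^3 - 6*x^2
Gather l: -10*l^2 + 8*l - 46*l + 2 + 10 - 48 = -10*l^2 - 38*l - 36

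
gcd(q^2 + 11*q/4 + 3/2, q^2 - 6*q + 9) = 1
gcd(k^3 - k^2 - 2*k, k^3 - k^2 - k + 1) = k + 1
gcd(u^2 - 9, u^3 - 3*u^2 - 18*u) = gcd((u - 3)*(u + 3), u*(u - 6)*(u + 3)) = u + 3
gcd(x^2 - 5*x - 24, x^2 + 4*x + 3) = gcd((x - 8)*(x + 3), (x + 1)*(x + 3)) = x + 3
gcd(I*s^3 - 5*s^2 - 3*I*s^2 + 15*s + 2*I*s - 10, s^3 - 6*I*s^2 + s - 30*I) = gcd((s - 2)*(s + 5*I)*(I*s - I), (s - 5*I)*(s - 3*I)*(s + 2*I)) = 1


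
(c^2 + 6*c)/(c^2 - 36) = c/(c - 6)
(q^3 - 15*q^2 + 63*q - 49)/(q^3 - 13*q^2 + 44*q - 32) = (q^2 - 14*q + 49)/(q^2 - 12*q + 32)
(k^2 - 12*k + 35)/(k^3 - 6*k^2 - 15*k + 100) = (k - 7)/(k^2 - k - 20)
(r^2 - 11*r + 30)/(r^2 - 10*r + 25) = (r - 6)/(r - 5)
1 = 1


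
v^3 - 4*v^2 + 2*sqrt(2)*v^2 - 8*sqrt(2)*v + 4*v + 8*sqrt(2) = (v - 2)^2*(v + 2*sqrt(2))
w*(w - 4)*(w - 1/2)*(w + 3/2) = w^4 - 3*w^3 - 19*w^2/4 + 3*w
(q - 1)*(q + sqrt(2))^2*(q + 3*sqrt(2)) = q^4 - q^3 + 5*sqrt(2)*q^3 - 5*sqrt(2)*q^2 + 14*q^2 - 14*q + 6*sqrt(2)*q - 6*sqrt(2)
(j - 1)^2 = j^2 - 2*j + 1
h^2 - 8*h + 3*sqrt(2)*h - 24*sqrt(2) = (h - 8)*(h + 3*sqrt(2))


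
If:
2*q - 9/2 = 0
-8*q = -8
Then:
No Solution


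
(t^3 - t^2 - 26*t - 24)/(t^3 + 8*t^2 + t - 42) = (t^3 - t^2 - 26*t - 24)/(t^3 + 8*t^2 + t - 42)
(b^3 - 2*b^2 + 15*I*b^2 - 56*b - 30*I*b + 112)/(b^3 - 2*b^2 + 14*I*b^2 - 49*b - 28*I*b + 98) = (b + 8*I)/(b + 7*I)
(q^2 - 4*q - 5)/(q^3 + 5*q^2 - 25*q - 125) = (q + 1)/(q^2 + 10*q + 25)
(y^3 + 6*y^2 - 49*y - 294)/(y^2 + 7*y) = y - 1 - 42/y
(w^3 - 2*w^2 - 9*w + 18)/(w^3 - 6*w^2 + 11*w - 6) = (w + 3)/(w - 1)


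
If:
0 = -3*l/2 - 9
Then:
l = -6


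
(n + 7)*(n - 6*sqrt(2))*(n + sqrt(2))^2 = n^4 - 4*sqrt(2)*n^3 + 7*n^3 - 28*sqrt(2)*n^2 - 22*n^2 - 154*n - 12*sqrt(2)*n - 84*sqrt(2)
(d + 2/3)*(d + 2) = d^2 + 8*d/3 + 4/3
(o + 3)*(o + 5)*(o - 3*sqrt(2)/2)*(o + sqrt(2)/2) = o^4 - sqrt(2)*o^3 + 8*o^3 - 8*sqrt(2)*o^2 + 27*o^2/2 - 15*sqrt(2)*o - 12*o - 45/2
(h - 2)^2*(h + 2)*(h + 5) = h^4 + 3*h^3 - 14*h^2 - 12*h + 40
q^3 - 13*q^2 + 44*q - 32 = (q - 8)*(q - 4)*(q - 1)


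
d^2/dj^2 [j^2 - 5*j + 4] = 2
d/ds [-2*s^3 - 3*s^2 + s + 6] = -6*s^2 - 6*s + 1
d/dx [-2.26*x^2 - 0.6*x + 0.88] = -4.52*x - 0.6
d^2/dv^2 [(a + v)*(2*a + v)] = 2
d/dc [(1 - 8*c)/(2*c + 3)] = -26/(2*c + 3)^2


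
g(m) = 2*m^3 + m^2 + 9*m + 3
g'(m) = 6*m^2 + 2*m + 9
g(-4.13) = -158.00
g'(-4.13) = 103.08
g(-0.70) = -3.50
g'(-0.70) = 10.54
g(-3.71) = -118.76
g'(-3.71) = 84.16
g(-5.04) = -273.01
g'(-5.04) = 151.33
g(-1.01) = -7.13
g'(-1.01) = 13.10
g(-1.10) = -8.35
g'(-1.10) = 14.06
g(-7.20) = -756.46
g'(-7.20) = 305.64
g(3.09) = 99.37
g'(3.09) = 72.47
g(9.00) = 1623.00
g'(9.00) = 513.00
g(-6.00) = -447.00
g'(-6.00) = 213.00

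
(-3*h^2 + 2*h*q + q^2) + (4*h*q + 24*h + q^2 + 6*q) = -3*h^2 + 6*h*q + 24*h + 2*q^2 + 6*q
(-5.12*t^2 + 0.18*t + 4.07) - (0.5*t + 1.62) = -5.12*t^2 - 0.32*t + 2.45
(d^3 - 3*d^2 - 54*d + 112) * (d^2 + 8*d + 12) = d^5 + 5*d^4 - 66*d^3 - 356*d^2 + 248*d + 1344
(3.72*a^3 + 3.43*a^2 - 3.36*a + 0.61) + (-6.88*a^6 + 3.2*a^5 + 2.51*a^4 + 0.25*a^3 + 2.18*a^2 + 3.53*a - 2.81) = -6.88*a^6 + 3.2*a^5 + 2.51*a^4 + 3.97*a^3 + 5.61*a^2 + 0.17*a - 2.2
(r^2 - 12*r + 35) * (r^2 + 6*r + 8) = r^4 - 6*r^3 - 29*r^2 + 114*r + 280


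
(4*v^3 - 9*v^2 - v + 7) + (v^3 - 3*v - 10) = 5*v^3 - 9*v^2 - 4*v - 3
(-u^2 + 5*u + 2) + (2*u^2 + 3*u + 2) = u^2 + 8*u + 4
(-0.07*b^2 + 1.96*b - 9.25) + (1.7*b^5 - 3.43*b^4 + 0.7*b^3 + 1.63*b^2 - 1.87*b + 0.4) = 1.7*b^5 - 3.43*b^4 + 0.7*b^3 + 1.56*b^2 + 0.0899999999999999*b - 8.85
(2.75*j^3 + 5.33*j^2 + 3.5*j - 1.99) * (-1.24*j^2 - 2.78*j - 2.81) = -3.41*j^5 - 14.2542*j^4 - 26.8849*j^3 - 22.2397*j^2 - 4.3028*j + 5.5919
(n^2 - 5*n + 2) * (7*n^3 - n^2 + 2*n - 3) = 7*n^5 - 36*n^4 + 21*n^3 - 15*n^2 + 19*n - 6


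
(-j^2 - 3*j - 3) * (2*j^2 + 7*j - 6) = -2*j^4 - 13*j^3 - 21*j^2 - 3*j + 18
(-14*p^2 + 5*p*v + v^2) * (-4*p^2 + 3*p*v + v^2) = 56*p^4 - 62*p^3*v - 3*p^2*v^2 + 8*p*v^3 + v^4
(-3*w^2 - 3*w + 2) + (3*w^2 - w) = 2 - 4*w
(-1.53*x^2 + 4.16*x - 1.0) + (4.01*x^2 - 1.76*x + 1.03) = 2.48*x^2 + 2.4*x + 0.03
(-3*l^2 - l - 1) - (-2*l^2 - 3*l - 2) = -l^2 + 2*l + 1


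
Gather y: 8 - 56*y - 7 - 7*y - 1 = -63*y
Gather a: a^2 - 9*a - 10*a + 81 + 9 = a^2 - 19*a + 90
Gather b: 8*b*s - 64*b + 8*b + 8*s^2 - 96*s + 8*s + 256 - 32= b*(8*s - 56) + 8*s^2 - 88*s + 224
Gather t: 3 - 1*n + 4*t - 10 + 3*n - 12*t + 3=2*n - 8*t - 4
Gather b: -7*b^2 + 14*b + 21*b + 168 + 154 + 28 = -7*b^2 + 35*b + 350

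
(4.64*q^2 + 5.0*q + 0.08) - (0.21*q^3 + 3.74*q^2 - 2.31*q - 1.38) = -0.21*q^3 + 0.899999999999999*q^2 + 7.31*q + 1.46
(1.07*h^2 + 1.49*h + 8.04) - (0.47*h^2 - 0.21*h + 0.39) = 0.6*h^2 + 1.7*h + 7.65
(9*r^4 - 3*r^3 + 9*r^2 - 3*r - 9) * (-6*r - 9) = -54*r^5 - 63*r^4 - 27*r^3 - 63*r^2 + 81*r + 81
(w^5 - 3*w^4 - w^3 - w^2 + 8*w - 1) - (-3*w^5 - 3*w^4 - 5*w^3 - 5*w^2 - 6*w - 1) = 4*w^5 + 4*w^3 + 4*w^2 + 14*w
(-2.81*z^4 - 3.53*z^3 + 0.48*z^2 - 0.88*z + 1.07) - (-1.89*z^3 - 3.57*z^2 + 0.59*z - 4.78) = -2.81*z^4 - 1.64*z^3 + 4.05*z^2 - 1.47*z + 5.85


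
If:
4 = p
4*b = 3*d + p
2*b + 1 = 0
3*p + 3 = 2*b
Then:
No Solution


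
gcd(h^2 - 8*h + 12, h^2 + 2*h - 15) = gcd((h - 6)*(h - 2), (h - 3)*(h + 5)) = 1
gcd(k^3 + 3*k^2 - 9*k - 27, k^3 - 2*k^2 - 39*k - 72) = k^2 + 6*k + 9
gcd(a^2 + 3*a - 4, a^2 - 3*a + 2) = a - 1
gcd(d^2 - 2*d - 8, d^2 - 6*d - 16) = d + 2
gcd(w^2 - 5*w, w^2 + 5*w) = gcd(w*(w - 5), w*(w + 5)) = w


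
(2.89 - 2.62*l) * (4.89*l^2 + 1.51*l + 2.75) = -12.8118*l^3 + 10.1759*l^2 - 2.8411*l + 7.9475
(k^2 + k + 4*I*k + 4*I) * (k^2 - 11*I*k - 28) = k^4 + k^3 - 7*I*k^3 + 16*k^2 - 7*I*k^2 + 16*k - 112*I*k - 112*I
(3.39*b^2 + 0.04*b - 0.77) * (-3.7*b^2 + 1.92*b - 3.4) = -12.543*b^4 + 6.3608*b^3 - 8.6002*b^2 - 1.6144*b + 2.618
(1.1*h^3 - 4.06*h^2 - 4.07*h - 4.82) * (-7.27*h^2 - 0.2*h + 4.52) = -7.997*h^5 + 29.2962*h^4 + 35.3729*h^3 + 17.5042*h^2 - 17.4324*h - 21.7864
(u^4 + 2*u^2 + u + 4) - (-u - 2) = u^4 + 2*u^2 + 2*u + 6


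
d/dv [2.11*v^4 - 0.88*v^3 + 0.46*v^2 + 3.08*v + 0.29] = 8.44*v^3 - 2.64*v^2 + 0.92*v + 3.08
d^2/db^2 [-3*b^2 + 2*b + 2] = -6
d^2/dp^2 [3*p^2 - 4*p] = 6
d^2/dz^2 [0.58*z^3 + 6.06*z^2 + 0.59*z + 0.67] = 3.48*z + 12.12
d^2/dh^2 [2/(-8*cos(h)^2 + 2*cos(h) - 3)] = 4*(-128*sin(h)^4 + 18*sin(h)^2 - 33*cos(h) + 6*cos(3*h) + 90)/(8*sin(h)^2 + 2*cos(h) - 11)^3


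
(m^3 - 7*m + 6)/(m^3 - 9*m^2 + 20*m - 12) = (m + 3)/(m - 6)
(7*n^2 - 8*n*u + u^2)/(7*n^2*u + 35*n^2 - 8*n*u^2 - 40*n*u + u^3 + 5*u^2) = 1/(u + 5)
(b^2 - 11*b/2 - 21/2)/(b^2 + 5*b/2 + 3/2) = (b - 7)/(b + 1)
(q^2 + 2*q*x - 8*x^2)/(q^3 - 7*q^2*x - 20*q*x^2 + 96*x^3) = (q - 2*x)/(q^2 - 11*q*x + 24*x^2)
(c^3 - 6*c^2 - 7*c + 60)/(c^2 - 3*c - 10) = (c^2 - c - 12)/(c + 2)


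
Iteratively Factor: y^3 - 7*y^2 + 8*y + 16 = (y - 4)*(y^2 - 3*y - 4) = (y - 4)*(y + 1)*(y - 4)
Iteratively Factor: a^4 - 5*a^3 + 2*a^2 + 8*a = (a)*(a^3 - 5*a^2 + 2*a + 8) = a*(a - 2)*(a^2 - 3*a - 4) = a*(a - 4)*(a - 2)*(a + 1)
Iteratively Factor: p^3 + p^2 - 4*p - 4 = (p - 2)*(p^2 + 3*p + 2) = (p - 2)*(p + 1)*(p + 2)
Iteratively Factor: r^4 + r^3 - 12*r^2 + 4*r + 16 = (r - 2)*(r^3 + 3*r^2 - 6*r - 8) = (r - 2)*(r + 4)*(r^2 - r - 2) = (r - 2)*(r + 1)*(r + 4)*(r - 2)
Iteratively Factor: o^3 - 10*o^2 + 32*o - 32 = (o - 4)*(o^2 - 6*o + 8) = (o - 4)^2*(o - 2)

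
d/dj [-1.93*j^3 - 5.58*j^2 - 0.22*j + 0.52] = -5.79*j^2 - 11.16*j - 0.22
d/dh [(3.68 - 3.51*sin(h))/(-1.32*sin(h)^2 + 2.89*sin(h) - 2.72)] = (-4.6332*sin(h)^2 + 9.7152*sin(h) - 1.088)*cos(h)/(1.7424*sin(h)^4 - 7.6296*sin(h)^3 + 15.5329*sin(h)^2 - 15.7216*sin(h) + 7.3984)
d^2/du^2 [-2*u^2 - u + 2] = -4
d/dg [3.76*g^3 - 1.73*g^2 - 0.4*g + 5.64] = 11.28*g^2 - 3.46*g - 0.4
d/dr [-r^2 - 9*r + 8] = -2*r - 9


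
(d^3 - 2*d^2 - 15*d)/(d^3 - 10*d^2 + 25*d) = (d + 3)/(d - 5)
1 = 1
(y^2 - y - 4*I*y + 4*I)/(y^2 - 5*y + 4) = (y - 4*I)/(y - 4)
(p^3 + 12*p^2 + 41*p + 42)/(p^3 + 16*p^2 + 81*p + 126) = (p + 2)/(p + 6)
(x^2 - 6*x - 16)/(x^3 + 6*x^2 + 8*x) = (x - 8)/(x*(x + 4))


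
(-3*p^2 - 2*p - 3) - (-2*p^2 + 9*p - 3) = -p^2 - 11*p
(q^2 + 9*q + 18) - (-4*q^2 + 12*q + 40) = 5*q^2 - 3*q - 22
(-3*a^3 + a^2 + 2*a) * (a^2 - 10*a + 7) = -3*a^5 + 31*a^4 - 29*a^3 - 13*a^2 + 14*a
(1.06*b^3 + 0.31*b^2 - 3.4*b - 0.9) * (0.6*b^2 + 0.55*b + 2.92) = 0.636*b^5 + 0.769*b^4 + 1.2257*b^3 - 1.5048*b^2 - 10.423*b - 2.628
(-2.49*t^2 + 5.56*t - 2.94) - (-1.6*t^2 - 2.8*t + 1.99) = -0.89*t^2 + 8.36*t - 4.93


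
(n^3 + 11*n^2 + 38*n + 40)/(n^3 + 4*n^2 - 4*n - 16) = (n + 5)/(n - 2)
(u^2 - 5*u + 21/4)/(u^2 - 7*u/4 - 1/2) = (-4*u^2 + 20*u - 21)/(-4*u^2 + 7*u + 2)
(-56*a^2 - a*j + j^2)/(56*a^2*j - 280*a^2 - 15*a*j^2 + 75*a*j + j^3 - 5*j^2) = (-7*a - j)/(7*a*j - 35*a - j^2 + 5*j)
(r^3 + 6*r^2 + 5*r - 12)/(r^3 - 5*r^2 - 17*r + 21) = (r + 4)/(r - 7)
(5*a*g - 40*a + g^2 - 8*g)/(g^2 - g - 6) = (-5*a*g + 40*a - g^2 + 8*g)/(-g^2 + g + 6)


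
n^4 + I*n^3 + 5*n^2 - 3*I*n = n*(n - I)^2*(n + 3*I)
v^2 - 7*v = v*(v - 7)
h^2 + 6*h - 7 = (h - 1)*(h + 7)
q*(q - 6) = q^2 - 6*q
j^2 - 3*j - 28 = (j - 7)*(j + 4)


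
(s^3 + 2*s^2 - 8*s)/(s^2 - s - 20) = s*(s - 2)/(s - 5)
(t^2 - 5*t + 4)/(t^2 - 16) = (t - 1)/(t + 4)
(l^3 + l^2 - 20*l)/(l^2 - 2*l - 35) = l*(l - 4)/(l - 7)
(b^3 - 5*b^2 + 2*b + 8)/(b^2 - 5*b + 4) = (b^2 - b - 2)/(b - 1)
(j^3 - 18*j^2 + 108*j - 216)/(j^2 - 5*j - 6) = (j^2 - 12*j + 36)/(j + 1)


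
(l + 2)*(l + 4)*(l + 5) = l^3 + 11*l^2 + 38*l + 40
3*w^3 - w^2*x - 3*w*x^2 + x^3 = (-3*w + x)*(-w + x)*(w + x)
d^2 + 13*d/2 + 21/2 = (d + 3)*(d + 7/2)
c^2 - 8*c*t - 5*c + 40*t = (c - 5)*(c - 8*t)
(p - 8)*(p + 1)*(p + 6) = p^3 - p^2 - 50*p - 48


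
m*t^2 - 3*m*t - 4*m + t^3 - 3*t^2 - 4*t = (m + t)*(t - 4)*(t + 1)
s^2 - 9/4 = (s - 3/2)*(s + 3/2)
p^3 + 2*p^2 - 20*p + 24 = (p - 2)^2*(p + 6)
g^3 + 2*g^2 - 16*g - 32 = (g - 4)*(g + 2)*(g + 4)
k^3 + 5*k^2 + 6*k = k*(k + 2)*(k + 3)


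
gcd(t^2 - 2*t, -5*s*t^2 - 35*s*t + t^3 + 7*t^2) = t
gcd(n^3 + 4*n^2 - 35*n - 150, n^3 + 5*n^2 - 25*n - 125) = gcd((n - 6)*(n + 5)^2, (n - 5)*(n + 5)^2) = n^2 + 10*n + 25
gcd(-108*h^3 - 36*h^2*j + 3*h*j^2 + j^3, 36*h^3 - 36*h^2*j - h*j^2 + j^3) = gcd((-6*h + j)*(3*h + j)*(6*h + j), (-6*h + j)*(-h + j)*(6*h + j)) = 36*h^2 - j^2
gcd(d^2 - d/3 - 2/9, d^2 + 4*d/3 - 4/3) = d - 2/3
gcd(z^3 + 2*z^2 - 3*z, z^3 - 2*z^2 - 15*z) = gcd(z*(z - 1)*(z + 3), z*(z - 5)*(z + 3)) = z^2 + 3*z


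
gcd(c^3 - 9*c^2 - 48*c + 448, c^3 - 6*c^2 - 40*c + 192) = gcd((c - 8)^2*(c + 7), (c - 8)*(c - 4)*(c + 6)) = c - 8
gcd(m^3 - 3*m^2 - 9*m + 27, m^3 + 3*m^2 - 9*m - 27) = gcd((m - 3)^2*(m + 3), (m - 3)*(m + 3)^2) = m^2 - 9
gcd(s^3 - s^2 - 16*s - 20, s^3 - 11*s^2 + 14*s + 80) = s^2 - 3*s - 10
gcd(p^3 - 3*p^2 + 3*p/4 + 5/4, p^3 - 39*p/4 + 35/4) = p^2 - 7*p/2 + 5/2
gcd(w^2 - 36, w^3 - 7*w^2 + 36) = w - 6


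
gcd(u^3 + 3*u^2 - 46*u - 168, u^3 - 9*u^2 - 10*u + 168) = u^2 - 3*u - 28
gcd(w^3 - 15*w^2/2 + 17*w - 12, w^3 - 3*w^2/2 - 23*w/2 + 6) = w - 4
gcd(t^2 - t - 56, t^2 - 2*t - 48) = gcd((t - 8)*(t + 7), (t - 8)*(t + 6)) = t - 8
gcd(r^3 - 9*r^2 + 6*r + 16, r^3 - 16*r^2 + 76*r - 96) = r^2 - 10*r + 16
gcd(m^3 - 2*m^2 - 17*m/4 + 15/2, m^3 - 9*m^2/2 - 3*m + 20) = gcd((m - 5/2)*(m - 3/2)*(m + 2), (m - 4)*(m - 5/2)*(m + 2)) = m^2 - m/2 - 5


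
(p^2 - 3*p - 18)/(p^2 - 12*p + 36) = (p + 3)/(p - 6)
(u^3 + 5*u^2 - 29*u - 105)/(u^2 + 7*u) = u - 2 - 15/u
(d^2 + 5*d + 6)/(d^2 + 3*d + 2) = (d + 3)/(d + 1)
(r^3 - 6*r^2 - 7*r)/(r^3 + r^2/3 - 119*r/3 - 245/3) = 3*r*(r + 1)/(3*r^2 + 22*r + 35)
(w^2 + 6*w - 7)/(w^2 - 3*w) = (w^2 + 6*w - 7)/(w*(w - 3))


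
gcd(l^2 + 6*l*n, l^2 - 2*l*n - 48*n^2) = l + 6*n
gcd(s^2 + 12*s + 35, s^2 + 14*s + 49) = s + 7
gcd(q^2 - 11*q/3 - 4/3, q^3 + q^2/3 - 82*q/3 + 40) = q - 4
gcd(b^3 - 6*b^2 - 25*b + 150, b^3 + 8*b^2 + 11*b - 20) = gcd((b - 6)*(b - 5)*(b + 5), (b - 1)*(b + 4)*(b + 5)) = b + 5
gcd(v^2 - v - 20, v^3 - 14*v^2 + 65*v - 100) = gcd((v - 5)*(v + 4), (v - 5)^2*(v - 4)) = v - 5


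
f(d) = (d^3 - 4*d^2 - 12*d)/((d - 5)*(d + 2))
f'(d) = (3*d^2 - 8*d - 12)/((d - 5)*(d + 2)) - (d^3 - 4*d^2 - 12*d)/((d - 5)*(d + 2)^2) - (d^3 - 4*d^2 - 12*d)/((d - 5)^2*(d + 2)) = (d^2 - 10*d + 30)/(d^2 - 10*d + 25)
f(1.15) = 1.45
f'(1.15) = 1.34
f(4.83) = 33.24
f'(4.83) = 174.01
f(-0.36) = -0.43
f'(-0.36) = 1.17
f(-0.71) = -0.83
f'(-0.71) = 1.15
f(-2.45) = -2.78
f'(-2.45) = 1.09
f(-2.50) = -2.83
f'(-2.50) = 1.09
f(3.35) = 5.38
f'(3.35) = 2.84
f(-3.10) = -3.48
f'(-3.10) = 1.08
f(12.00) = 10.29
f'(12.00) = 1.10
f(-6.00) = -6.55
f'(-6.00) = 1.04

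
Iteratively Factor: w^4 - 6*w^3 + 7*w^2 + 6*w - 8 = (w + 1)*(w^3 - 7*w^2 + 14*w - 8) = (w - 4)*(w + 1)*(w^2 - 3*w + 2) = (w - 4)*(w - 1)*(w + 1)*(w - 2)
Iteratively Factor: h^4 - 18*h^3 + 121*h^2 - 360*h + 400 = (h - 5)*(h^3 - 13*h^2 + 56*h - 80) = (h - 5)^2*(h^2 - 8*h + 16) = (h - 5)^2*(h - 4)*(h - 4)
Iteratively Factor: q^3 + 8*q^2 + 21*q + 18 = (q + 2)*(q^2 + 6*q + 9) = (q + 2)*(q + 3)*(q + 3)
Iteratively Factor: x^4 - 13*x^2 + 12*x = (x - 1)*(x^3 + x^2 - 12*x) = (x - 1)*(x + 4)*(x^2 - 3*x) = (x - 3)*(x - 1)*(x + 4)*(x)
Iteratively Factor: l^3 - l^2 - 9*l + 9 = (l + 3)*(l^2 - 4*l + 3) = (l - 1)*(l + 3)*(l - 3)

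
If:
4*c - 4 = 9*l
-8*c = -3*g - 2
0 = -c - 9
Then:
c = -9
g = -74/3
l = -40/9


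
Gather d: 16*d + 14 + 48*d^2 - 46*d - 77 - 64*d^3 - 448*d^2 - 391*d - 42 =-64*d^3 - 400*d^2 - 421*d - 105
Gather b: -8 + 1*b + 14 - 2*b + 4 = 10 - b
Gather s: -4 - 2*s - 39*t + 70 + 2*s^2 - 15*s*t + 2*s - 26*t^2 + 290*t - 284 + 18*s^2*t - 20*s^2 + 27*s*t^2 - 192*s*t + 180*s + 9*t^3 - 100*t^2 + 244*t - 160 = s^2*(18*t - 18) + s*(27*t^2 - 207*t + 180) + 9*t^3 - 126*t^2 + 495*t - 378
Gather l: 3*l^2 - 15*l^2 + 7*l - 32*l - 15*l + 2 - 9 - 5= -12*l^2 - 40*l - 12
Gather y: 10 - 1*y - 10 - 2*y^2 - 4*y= -2*y^2 - 5*y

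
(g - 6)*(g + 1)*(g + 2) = g^3 - 3*g^2 - 16*g - 12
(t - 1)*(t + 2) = t^2 + t - 2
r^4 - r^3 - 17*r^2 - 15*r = r*(r - 5)*(r + 1)*(r + 3)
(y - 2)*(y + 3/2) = y^2 - y/2 - 3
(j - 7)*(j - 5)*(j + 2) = j^3 - 10*j^2 + 11*j + 70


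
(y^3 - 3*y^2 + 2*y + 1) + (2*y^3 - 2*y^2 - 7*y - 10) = 3*y^3 - 5*y^2 - 5*y - 9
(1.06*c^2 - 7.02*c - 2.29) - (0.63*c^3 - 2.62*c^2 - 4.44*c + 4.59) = -0.63*c^3 + 3.68*c^2 - 2.58*c - 6.88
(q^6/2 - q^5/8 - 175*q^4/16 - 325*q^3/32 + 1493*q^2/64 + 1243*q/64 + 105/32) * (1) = q^6/2 - q^5/8 - 175*q^4/16 - 325*q^3/32 + 1493*q^2/64 + 1243*q/64 + 105/32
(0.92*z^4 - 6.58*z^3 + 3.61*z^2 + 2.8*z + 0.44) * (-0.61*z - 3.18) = -0.5612*z^5 + 1.0882*z^4 + 18.7223*z^3 - 13.1878*z^2 - 9.1724*z - 1.3992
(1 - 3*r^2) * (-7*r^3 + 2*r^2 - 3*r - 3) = 21*r^5 - 6*r^4 + 2*r^3 + 11*r^2 - 3*r - 3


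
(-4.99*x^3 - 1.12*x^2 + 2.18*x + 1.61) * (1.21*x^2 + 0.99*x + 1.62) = -6.0379*x^5 - 6.2953*x^4 - 6.5548*x^3 + 2.2919*x^2 + 5.1255*x + 2.6082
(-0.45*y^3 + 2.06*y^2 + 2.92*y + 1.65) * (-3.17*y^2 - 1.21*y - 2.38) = 1.4265*y^5 - 5.9857*y^4 - 10.678*y^3 - 13.6665*y^2 - 8.9461*y - 3.927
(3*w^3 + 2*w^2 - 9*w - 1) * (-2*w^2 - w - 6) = -6*w^5 - 7*w^4 - 2*w^3 - w^2 + 55*w + 6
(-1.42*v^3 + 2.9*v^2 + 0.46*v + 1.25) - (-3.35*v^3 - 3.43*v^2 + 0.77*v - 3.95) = 1.93*v^3 + 6.33*v^2 - 0.31*v + 5.2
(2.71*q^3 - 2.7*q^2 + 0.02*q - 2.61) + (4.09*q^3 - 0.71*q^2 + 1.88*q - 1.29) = 6.8*q^3 - 3.41*q^2 + 1.9*q - 3.9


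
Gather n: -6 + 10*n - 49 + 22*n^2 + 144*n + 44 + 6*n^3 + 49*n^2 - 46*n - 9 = 6*n^3 + 71*n^2 + 108*n - 20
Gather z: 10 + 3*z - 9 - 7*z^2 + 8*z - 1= -7*z^2 + 11*z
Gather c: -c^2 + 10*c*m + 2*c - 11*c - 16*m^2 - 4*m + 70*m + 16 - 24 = -c^2 + c*(10*m - 9) - 16*m^2 + 66*m - 8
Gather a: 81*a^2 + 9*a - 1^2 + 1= 81*a^2 + 9*a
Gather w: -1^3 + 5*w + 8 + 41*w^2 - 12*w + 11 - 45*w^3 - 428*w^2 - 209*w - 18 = -45*w^3 - 387*w^2 - 216*w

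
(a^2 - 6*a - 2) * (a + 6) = a^3 - 38*a - 12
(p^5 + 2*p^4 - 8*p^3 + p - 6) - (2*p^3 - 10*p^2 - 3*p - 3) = p^5 + 2*p^4 - 10*p^3 + 10*p^2 + 4*p - 3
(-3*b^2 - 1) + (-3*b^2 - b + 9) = -6*b^2 - b + 8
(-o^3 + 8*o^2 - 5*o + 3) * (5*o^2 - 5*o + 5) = -5*o^5 + 45*o^4 - 70*o^3 + 80*o^2 - 40*o + 15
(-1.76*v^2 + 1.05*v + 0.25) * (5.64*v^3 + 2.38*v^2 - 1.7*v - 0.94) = -9.9264*v^5 + 1.7332*v^4 + 6.901*v^3 + 0.4644*v^2 - 1.412*v - 0.235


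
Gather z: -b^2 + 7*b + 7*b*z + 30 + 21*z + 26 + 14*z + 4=-b^2 + 7*b + z*(7*b + 35) + 60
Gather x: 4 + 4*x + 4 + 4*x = 8*x + 8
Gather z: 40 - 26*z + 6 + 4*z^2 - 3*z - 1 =4*z^2 - 29*z + 45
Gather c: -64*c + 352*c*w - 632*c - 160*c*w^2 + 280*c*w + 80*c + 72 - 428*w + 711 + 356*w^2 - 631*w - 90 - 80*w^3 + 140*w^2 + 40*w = c*(-160*w^2 + 632*w - 616) - 80*w^3 + 496*w^2 - 1019*w + 693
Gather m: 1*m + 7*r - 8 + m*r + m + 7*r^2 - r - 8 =m*(r + 2) + 7*r^2 + 6*r - 16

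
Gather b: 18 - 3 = 15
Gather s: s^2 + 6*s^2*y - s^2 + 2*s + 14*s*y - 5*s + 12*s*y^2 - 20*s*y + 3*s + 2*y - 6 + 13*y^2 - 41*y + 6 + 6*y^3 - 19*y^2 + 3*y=6*s^2*y + s*(12*y^2 - 6*y) + 6*y^3 - 6*y^2 - 36*y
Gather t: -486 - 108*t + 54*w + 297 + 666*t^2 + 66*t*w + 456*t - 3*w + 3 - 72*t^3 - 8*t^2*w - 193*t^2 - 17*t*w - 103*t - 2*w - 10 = -72*t^3 + t^2*(473 - 8*w) + t*(49*w + 245) + 49*w - 196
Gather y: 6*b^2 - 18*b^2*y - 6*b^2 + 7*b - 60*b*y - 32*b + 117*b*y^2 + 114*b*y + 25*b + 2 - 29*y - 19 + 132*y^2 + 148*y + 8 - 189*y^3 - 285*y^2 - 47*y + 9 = -189*y^3 + y^2*(117*b - 153) + y*(-18*b^2 + 54*b + 72)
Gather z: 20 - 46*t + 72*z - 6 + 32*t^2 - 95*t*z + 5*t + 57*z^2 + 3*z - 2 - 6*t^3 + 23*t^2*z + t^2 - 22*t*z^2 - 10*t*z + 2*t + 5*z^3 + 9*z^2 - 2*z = -6*t^3 + 33*t^2 - 39*t + 5*z^3 + z^2*(66 - 22*t) + z*(23*t^2 - 105*t + 73) + 12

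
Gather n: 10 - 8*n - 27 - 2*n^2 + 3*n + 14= -2*n^2 - 5*n - 3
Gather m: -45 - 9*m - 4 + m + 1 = -8*m - 48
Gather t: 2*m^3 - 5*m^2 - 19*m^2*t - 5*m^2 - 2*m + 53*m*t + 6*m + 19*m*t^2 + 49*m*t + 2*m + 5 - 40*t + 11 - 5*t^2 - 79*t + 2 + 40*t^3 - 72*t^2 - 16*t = 2*m^3 - 10*m^2 + 6*m + 40*t^3 + t^2*(19*m - 77) + t*(-19*m^2 + 102*m - 135) + 18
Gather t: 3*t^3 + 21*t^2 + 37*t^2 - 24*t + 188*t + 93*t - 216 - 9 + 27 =3*t^3 + 58*t^2 + 257*t - 198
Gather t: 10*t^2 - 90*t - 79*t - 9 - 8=10*t^2 - 169*t - 17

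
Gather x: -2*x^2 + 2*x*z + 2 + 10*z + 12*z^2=-2*x^2 + 2*x*z + 12*z^2 + 10*z + 2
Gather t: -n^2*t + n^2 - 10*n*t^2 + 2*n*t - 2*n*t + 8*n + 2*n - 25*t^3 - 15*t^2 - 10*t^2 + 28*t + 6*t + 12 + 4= n^2 + 10*n - 25*t^3 + t^2*(-10*n - 25) + t*(34 - n^2) + 16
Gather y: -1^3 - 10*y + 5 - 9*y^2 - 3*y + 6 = -9*y^2 - 13*y + 10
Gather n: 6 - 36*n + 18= 24 - 36*n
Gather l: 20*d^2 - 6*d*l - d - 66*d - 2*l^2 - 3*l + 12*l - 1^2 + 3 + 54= 20*d^2 - 67*d - 2*l^2 + l*(9 - 6*d) + 56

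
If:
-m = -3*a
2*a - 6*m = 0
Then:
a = 0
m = 0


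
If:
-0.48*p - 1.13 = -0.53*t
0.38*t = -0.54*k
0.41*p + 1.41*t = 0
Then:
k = -0.36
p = -1.78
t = 0.52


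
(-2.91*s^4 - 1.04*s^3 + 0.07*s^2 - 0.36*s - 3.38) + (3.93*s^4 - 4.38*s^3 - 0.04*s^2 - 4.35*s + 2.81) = 1.02*s^4 - 5.42*s^3 + 0.03*s^2 - 4.71*s - 0.57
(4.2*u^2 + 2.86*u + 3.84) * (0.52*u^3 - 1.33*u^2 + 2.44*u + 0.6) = 2.184*u^5 - 4.0988*u^4 + 8.441*u^3 + 4.3912*u^2 + 11.0856*u + 2.304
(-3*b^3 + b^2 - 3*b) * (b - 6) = -3*b^4 + 19*b^3 - 9*b^2 + 18*b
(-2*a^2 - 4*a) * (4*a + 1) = -8*a^3 - 18*a^2 - 4*a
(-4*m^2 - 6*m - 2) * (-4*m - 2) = 16*m^3 + 32*m^2 + 20*m + 4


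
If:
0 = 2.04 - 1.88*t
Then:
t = 1.09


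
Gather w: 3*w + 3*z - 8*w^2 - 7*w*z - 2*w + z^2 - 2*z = -8*w^2 + w*(1 - 7*z) + z^2 + z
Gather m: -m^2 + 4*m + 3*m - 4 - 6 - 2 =-m^2 + 7*m - 12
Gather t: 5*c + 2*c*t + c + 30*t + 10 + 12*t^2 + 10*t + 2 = 6*c + 12*t^2 + t*(2*c + 40) + 12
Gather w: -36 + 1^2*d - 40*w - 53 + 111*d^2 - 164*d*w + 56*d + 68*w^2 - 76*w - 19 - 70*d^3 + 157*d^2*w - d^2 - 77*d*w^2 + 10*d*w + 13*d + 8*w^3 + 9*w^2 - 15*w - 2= -70*d^3 + 110*d^2 + 70*d + 8*w^3 + w^2*(77 - 77*d) + w*(157*d^2 - 154*d - 131) - 110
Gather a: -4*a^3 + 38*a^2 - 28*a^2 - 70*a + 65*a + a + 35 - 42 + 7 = -4*a^3 + 10*a^2 - 4*a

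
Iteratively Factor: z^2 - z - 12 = (z - 4)*(z + 3)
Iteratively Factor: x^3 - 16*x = (x - 4)*(x^2 + 4*x) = x*(x - 4)*(x + 4)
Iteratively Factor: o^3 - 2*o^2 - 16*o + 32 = (o - 4)*(o^2 + 2*o - 8) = (o - 4)*(o + 4)*(o - 2)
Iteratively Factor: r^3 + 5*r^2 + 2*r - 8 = (r - 1)*(r^2 + 6*r + 8) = (r - 1)*(r + 2)*(r + 4)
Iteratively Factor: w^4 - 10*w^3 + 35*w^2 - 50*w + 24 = (w - 1)*(w^3 - 9*w^2 + 26*w - 24) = (w - 2)*(w - 1)*(w^2 - 7*w + 12) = (w - 3)*(w - 2)*(w - 1)*(w - 4)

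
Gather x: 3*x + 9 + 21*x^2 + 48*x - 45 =21*x^2 + 51*x - 36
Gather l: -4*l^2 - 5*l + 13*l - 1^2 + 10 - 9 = -4*l^2 + 8*l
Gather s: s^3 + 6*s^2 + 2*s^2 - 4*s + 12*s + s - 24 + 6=s^3 + 8*s^2 + 9*s - 18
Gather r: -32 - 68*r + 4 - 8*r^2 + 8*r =-8*r^2 - 60*r - 28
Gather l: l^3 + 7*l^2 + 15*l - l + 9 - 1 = l^3 + 7*l^2 + 14*l + 8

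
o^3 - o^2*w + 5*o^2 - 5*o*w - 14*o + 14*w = (o - 2)*(o + 7)*(o - w)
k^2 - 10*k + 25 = (k - 5)^2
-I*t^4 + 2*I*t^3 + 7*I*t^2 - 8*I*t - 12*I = (t - 3)*(t - 2)*(t + 2)*(-I*t - I)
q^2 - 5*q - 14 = (q - 7)*(q + 2)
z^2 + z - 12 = (z - 3)*(z + 4)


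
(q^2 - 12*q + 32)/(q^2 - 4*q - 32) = (q - 4)/(q + 4)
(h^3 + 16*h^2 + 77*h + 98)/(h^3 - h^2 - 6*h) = (h^2 + 14*h + 49)/(h*(h - 3))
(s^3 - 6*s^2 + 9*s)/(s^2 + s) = (s^2 - 6*s + 9)/(s + 1)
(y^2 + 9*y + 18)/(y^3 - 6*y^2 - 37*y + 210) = (y + 3)/(y^2 - 12*y + 35)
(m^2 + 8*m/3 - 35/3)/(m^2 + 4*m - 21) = (3*m^2 + 8*m - 35)/(3*(m^2 + 4*m - 21))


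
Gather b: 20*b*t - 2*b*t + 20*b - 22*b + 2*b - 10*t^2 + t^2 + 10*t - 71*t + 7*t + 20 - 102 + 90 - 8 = 18*b*t - 9*t^2 - 54*t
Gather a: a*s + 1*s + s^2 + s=a*s + s^2 + 2*s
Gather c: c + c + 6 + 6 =2*c + 12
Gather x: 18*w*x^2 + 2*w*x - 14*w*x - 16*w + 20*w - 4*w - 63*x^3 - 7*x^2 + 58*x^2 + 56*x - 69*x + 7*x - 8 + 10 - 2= -63*x^3 + x^2*(18*w + 51) + x*(-12*w - 6)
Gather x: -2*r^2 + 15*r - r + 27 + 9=-2*r^2 + 14*r + 36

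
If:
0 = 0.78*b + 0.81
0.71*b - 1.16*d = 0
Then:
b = -1.04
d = -0.64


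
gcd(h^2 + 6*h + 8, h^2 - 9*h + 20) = 1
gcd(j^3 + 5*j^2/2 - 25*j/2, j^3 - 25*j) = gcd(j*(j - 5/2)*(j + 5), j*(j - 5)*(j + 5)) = j^2 + 5*j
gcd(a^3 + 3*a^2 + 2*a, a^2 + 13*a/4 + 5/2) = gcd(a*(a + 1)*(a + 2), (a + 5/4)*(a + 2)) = a + 2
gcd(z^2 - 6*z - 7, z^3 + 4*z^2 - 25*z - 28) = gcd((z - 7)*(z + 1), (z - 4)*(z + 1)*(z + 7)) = z + 1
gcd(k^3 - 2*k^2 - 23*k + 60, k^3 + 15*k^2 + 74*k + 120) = k + 5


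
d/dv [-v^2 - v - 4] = -2*v - 1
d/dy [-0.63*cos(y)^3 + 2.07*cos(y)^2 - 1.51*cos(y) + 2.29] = (1.89*cos(y)^2 - 4.14*cos(y) + 1.51)*sin(y)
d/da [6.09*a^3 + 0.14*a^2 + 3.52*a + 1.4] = 18.27*a^2 + 0.28*a + 3.52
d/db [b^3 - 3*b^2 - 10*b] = 3*b^2 - 6*b - 10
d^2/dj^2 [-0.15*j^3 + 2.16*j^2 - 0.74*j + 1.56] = 4.32 - 0.9*j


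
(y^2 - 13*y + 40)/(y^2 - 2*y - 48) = (y - 5)/(y + 6)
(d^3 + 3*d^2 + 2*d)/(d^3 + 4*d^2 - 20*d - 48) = d*(d + 1)/(d^2 + 2*d - 24)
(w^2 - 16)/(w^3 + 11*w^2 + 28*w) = (w - 4)/(w*(w + 7))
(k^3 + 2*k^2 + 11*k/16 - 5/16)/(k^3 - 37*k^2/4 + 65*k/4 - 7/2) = (4*k^2 + 9*k + 5)/(4*(k^2 - 9*k + 14))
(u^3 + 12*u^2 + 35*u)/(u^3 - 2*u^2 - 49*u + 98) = u*(u + 5)/(u^2 - 9*u + 14)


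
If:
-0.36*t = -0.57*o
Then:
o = 0.631578947368421*t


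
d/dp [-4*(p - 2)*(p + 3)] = -8*p - 4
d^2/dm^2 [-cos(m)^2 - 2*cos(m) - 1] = 2*cos(m) + 2*cos(2*m)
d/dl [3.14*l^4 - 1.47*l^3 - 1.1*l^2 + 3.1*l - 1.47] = 12.56*l^3 - 4.41*l^2 - 2.2*l + 3.1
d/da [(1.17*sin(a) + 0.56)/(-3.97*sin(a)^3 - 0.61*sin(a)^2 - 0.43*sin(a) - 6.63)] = (9.2898*sin(a)^3 + 7.3833*sin(a)^2 + 0.6832*sin(a) - 7.5163)*cos(a)/(15.7609*sin(a)^6 + 4.8434*sin(a)^5 + 3.7863*sin(a)^4 + 53.1668*sin(a)^3 + 8.2735*sin(a)^2 + 5.7018*sin(a) + 43.9569)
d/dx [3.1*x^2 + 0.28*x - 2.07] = 6.2*x + 0.28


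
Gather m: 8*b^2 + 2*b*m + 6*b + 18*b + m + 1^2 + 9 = 8*b^2 + 24*b + m*(2*b + 1) + 10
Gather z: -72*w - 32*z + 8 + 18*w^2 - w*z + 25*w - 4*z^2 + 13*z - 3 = 18*w^2 - 47*w - 4*z^2 + z*(-w - 19) + 5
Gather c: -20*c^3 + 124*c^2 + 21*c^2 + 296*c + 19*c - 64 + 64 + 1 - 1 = -20*c^3 + 145*c^2 + 315*c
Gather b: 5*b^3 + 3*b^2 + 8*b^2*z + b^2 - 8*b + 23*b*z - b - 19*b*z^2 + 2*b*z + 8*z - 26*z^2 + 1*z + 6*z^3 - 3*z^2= 5*b^3 + b^2*(8*z + 4) + b*(-19*z^2 + 25*z - 9) + 6*z^3 - 29*z^2 + 9*z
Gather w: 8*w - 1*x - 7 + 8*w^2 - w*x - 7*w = 8*w^2 + w*(1 - x) - x - 7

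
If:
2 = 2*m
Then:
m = 1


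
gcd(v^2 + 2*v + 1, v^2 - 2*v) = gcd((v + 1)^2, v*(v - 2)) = 1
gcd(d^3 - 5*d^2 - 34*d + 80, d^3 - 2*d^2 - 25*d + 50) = d^2 + 3*d - 10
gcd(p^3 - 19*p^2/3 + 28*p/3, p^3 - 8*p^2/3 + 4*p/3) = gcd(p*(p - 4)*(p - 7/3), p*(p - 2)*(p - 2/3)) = p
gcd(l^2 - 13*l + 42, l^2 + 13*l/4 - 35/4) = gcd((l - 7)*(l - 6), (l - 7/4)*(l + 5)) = 1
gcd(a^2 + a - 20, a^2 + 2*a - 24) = a - 4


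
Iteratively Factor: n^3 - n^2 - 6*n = (n + 2)*(n^2 - 3*n) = n*(n + 2)*(n - 3)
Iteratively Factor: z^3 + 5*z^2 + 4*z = (z + 4)*(z^2 + z) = (z + 1)*(z + 4)*(z)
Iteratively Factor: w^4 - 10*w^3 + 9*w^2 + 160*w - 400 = (w - 5)*(w^3 - 5*w^2 - 16*w + 80) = (w - 5)*(w + 4)*(w^2 - 9*w + 20) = (w - 5)^2*(w + 4)*(w - 4)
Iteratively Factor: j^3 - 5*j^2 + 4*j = (j - 1)*(j^2 - 4*j) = j*(j - 1)*(j - 4)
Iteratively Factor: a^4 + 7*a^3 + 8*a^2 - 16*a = (a - 1)*(a^3 + 8*a^2 + 16*a) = a*(a - 1)*(a^2 + 8*a + 16) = a*(a - 1)*(a + 4)*(a + 4)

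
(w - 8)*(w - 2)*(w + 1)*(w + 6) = w^4 - 3*w^3 - 48*w^2 + 52*w + 96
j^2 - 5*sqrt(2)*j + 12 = (j - 3*sqrt(2))*(j - 2*sqrt(2))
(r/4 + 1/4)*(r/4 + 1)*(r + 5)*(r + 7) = r^4/16 + 17*r^3/16 + 99*r^2/16 + 223*r/16 + 35/4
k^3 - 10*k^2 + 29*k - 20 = (k - 5)*(k - 4)*(k - 1)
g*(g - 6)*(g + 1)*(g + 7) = g^4 + 2*g^3 - 41*g^2 - 42*g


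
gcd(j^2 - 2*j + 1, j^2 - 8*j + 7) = j - 1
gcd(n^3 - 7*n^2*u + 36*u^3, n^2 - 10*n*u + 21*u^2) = -n + 3*u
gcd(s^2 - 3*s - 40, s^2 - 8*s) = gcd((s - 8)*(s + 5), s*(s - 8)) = s - 8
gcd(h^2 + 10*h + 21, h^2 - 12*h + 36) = 1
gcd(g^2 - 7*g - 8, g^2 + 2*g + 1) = g + 1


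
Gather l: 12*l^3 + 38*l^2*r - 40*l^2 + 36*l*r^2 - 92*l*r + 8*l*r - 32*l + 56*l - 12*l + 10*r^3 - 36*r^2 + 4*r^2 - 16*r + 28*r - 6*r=12*l^3 + l^2*(38*r - 40) + l*(36*r^2 - 84*r + 12) + 10*r^3 - 32*r^2 + 6*r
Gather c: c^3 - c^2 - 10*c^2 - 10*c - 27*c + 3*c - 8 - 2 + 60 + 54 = c^3 - 11*c^2 - 34*c + 104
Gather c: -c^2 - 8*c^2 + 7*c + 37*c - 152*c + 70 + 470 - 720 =-9*c^2 - 108*c - 180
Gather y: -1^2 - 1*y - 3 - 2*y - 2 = -3*y - 6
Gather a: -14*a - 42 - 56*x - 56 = -14*a - 56*x - 98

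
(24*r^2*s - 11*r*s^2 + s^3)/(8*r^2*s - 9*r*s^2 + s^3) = (3*r - s)/(r - s)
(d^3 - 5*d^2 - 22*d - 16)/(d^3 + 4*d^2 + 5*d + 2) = (d - 8)/(d + 1)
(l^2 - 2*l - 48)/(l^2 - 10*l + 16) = (l + 6)/(l - 2)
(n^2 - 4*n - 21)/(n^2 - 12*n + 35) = (n + 3)/(n - 5)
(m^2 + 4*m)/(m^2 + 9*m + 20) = m/(m + 5)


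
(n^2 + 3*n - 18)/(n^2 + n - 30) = (n - 3)/(n - 5)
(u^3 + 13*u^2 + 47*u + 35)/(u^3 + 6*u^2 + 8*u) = (u^3 + 13*u^2 + 47*u + 35)/(u*(u^2 + 6*u + 8))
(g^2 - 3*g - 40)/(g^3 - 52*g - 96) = (g + 5)/(g^2 + 8*g + 12)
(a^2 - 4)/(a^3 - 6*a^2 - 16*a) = (a - 2)/(a*(a - 8))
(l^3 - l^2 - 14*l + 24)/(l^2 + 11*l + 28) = (l^2 - 5*l + 6)/(l + 7)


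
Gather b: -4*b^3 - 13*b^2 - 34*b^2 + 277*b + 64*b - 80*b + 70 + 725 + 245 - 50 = -4*b^3 - 47*b^2 + 261*b + 990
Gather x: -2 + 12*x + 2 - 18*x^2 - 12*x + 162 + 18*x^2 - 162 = 0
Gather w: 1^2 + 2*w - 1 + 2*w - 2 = 4*w - 2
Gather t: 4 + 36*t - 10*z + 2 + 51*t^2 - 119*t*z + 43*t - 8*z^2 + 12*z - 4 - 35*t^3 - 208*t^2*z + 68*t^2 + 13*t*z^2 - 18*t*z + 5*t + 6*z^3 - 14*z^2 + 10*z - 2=-35*t^3 + t^2*(119 - 208*z) + t*(13*z^2 - 137*z + 84) + 6*z^3 - 22*z^2 + 12*z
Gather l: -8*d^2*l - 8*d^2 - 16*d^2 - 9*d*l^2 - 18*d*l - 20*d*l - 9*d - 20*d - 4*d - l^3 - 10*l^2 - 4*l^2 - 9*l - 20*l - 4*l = -24*d^2 - 33*d - l^3 + l^2*(-9*d - 14) + l*(-8*d^2 - 38*d - 33)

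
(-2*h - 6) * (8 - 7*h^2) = 14*h^3 + 42*h^2 - 16*h - 48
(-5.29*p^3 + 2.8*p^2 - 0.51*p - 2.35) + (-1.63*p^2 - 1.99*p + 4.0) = -5.29*p^3 + 1.17*p^2 - 2.5*p + 1.65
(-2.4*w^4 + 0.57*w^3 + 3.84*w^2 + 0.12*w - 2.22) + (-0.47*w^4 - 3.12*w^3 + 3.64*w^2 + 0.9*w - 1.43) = -2.87*w^4 - 2.55*w^3 + 7.48*w^2 + 1.02*w - 3.65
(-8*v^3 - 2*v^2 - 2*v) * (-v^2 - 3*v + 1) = 8*v^5 + 26*v^4 + 4*v^2 - 2*v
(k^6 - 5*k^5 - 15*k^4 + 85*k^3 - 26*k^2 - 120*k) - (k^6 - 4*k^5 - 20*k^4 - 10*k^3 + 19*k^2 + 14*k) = -k^5 + 5*k^4 + 95*k^3 - 45*k^2 - 134*k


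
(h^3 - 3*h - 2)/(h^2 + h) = h - 1 - 2/h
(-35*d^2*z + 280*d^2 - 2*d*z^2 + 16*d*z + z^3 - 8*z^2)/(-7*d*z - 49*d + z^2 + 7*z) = (5*d*z - 40*d + z^2 - 8*z)/(z + 7)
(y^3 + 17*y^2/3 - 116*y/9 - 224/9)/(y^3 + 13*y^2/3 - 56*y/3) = (y + 4/3)/y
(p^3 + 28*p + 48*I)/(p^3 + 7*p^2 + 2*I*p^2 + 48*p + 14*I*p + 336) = (p^2 + 6*I*p - 8)/(p^2 + p*(7 + 8*I) + 56*I)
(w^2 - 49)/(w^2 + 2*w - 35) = (w - 7)/(w - 5)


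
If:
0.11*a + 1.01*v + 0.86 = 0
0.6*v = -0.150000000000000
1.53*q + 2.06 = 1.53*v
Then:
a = -5.52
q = -1.60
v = -0.25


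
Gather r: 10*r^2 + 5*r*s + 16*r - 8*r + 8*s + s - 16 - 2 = 10*r^2 + r*(5*s + 8) + 9*s - 18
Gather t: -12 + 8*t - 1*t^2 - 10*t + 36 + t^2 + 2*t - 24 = 0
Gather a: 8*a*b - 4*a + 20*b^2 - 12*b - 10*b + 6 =a*(8*b - 4) + 20*b^2 - 22*b + 6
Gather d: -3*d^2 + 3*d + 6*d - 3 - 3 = -3*d^2 + 9*d - 6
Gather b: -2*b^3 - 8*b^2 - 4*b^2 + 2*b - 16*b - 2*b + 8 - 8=-2*b^3 - 12*b^2 - 16*b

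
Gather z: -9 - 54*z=-54*z - 9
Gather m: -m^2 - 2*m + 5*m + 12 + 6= -m^2 + 3*m + 18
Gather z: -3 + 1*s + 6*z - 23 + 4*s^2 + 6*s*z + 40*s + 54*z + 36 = 4*s^2 + 41*s + z*(6*s + 60) + 10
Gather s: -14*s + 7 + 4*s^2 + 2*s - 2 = 4*s^2 - 12*s + 5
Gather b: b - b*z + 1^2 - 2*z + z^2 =b*(1 - z) + z^2 - 2*z + 1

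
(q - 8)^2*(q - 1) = q^3 - 17*q^2 + 80*q - 64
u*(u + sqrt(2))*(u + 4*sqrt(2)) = u^3 + 5*sqrt(2)*u^2 + 8*u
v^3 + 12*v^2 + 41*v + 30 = (v + 1)*(v + 5)*(v + 6)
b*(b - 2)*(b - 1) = b^3 - 3*b^2 + 2*b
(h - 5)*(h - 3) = h^2 - 8*h + 15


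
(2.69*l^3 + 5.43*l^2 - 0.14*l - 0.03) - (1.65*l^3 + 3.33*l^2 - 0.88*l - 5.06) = 1.04*l^3 + 2.1*l^2 + 0.74*l + 5.03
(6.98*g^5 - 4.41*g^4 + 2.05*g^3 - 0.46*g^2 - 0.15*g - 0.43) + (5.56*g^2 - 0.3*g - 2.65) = 6.98*g^5 - 4.41*g^4 + 2.05*g^3 + 5.1*g^2 - 0.45*g - 3.08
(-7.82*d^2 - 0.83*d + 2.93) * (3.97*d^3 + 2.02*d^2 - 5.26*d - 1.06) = -31.0454*d^5 - 19.0915*d^4 + 51.0887*d^3 + 18.5736*d^2 - 14.532*d - 3.1058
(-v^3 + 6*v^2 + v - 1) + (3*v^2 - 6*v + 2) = -v^3 + 9*v^2 - 5*v + 1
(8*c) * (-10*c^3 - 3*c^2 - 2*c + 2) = -80*c^4 - 24*c^3 - 16*c^2 + 16*c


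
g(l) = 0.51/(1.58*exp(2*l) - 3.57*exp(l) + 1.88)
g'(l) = 0.51*(-3.16*exp(2*l) + 3.57*exp(l))/(1.58*exp(2*l) - 3.57*exp(l) + 1.88)^2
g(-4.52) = 0.28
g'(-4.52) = 0.01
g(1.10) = 0.09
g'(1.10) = -0.31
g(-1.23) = 0.52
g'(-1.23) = 0.42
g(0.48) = 2.15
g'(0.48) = -22.53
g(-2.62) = 0.31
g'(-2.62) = 0.05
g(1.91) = 0.01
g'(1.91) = -0.02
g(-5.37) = 0.27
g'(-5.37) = 0.00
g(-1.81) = 0.38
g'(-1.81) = 0.14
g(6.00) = 0.00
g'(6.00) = 0.00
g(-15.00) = 0.27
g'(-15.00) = 0.00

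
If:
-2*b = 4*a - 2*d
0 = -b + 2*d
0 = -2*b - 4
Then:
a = 1/2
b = -2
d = -1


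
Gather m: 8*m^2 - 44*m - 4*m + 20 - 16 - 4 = 8*m^2 - 48*m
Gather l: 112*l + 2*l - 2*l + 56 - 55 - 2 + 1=112*l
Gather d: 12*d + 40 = 12*d + 40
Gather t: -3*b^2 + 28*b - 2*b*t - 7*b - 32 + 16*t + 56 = -3*b^2 + 21*b + t*(16 - 2*b) + 24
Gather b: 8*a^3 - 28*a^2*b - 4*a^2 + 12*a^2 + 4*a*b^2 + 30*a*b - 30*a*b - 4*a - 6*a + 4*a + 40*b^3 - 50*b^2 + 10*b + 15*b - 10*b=8*a^3 + 8*a^2 - 6*a + 40*b^3 + b^2*(4*a - 50) + b*(15 - 28*a^2)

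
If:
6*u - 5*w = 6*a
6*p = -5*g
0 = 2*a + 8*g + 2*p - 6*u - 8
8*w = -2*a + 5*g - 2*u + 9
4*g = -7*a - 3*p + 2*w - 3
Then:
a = -1767/5260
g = 8427/2630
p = -2809/1052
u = 2547/1315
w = 7173/2630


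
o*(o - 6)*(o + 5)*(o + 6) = o^4 + 5*o^3 - 36*o^2 - 180*o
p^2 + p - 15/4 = (p - 3/2)*(p + 5/2)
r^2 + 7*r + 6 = (r + 1)*(r + 6)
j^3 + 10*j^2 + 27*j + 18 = (j + 1)*(j + 3)*(j + 6)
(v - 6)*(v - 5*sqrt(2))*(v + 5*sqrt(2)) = v^3 - 6*v^2 - 50*v + 300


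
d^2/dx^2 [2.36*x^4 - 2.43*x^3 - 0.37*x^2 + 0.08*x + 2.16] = 28.32*x^2 - 14.58*x - 0.74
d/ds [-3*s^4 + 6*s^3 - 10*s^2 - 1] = 2*s*(-6*s^2 + 9*s - 10)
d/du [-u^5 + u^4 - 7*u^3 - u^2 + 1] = u*(-5*u^3 + 4*u^2 - 21*u - 2)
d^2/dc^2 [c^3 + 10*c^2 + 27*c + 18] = 6*c + 20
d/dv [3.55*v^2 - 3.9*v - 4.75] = 7.1*v - 3.9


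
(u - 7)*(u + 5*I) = u^2 - 7*u + 5*I*u - 35*I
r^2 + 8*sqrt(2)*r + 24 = (r + 2*sqrt(2))*(r + 6*sqrt(2))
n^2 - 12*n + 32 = (n - 8)*(n - 4)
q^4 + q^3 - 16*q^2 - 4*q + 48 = (q - 3)*(q - 2)*(q + 2)*(q + 4)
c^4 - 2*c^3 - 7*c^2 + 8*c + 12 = (c - 3)*(c - 2)*(c + 1)*(c + 2)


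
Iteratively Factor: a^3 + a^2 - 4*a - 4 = (a + 2)*(a^2 - a - 2) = (a - 2)*(a + 2)*(a + 1)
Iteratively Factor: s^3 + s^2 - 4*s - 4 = (s - 2)*(s^2 + 3*s + 2) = (s - 2)*(s + 2)*(s + 1)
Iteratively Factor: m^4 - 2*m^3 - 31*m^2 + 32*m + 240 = (m + 3)*(m^3 - 5*m^2 - 16*m + 80) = (m - 5)*(m + 3)*(m^2 - 16) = (m - 5)*(m + 3)*(m + 4)*(m - 4)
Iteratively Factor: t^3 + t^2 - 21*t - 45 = (t - 5)*(t^2 + 6*t + 9) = (t - 5)*(t + 3)*(t + 3)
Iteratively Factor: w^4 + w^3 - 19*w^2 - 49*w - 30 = (w + 2)*(w^3 - w^2 - 17*w - 15) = (w + 2)*(w + 3)*(w^2 - 4*w - 5) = (w + 1)*(w + 2)*(w + 3)*(w - 5)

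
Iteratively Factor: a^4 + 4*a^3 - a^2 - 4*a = (a)*(a^3 + 4*a^2 - a - 4) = a*(a + 1)*(a^2 + 3*a - 4) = a*(a - 1)*(a + 1)*(a + 4)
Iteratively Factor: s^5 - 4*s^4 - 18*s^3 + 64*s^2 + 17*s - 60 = (s - 3)*(s^4 - s^3 - 21*s^2 + s + 20) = (s - 5)*(s - 3)*(s^3 + 4*s^2 - s - 4) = (s - 5)*(s - 3)*(s + 1)*(s^2 + 3*s - 4) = (s - 5)*(s - 3)*(s - 1)*(s + 1)*(s + 4)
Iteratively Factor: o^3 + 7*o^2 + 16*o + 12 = (o + 3)*(o^2 + 4*o + 4) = (o + 2)*(o + 3)*(o + 2)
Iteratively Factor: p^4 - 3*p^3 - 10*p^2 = (p)*(p^3 - 3*p^2 - 10*p) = p*(p - 5)*(p^2 + 2*p) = p^2*(p - 5)*(p + 2)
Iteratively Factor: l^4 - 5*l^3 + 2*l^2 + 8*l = (l - 4)*(l^3 - l^2 - 2*l) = (l - 4)*(l + 1)*(l^2 - 2*l) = l*(l - 4)*(l + 1)*(l - 2)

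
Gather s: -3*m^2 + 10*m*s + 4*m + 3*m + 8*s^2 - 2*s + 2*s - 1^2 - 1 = -3*m^2 + 10*m*s + 7*m + 8*s^2 - 2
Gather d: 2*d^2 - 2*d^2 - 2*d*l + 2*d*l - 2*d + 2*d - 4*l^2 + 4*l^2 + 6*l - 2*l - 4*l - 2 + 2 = 0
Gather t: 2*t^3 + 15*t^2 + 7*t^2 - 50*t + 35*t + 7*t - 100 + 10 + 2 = 2*t^3 + 22*t^2 - 8*t - 88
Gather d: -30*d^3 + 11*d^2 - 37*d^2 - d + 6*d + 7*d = -30*d^3 - 26*d^2 + 12*d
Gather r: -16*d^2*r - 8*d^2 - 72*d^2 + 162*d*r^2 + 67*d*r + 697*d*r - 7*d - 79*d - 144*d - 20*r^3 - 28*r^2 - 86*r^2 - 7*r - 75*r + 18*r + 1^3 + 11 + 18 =-80*d^2 - 230*d - 20*r^3 + r^2*(162*d - 114) + r*(-16*d^2 + 764*d - 64) + 30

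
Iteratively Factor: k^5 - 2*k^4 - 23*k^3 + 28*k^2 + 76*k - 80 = (k + 4)*(k^4 - 6*k^3 + k^2 + 24*k - 20) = (k - 5)*(k + 4)*(k^3 - k^2 - 4*k + 4) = (k - 5)*(k + 2)*(k + 4)*(k^2 - 3*k + 2) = (k - 5)*(k - 2)*(k + 2)*(k + 4)*(k - 1)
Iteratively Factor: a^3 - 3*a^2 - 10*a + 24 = (a + 3)*(a^2 - 6*a + 8) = (a - 2)*(a + 3)*(a - 4)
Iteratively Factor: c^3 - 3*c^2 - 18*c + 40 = (c - 5)*(c^2 + 2*c - 8) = (c - 5)*(c + 4)*(c - 2)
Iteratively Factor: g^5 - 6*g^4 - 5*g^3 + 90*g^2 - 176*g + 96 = (g - 3)*(g^4 - 3*g^3 - 14*g^2 + 48*g - 32) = (g - 3)*(g + 4)*(g^3 - 7*g^2 + 14*g - 8) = (g - 3)*(g - 1)*(g + 4)*(g^2 - 6*g + 8) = (g - 3)*(g - 2)*(g - 1)*(g + 4)*(g - 4)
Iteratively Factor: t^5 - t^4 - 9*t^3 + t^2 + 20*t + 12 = (t + 1)*(t^4 - 2*t^3 - 7*t^2 + 8*t + 12) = (t - 2)*(t + 1)*(t^3 - 7*t - 6) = (t - 3)*(t - 2)*(t + 1)*(t^2 + 3*t + 2) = (t - 3)*(t - 2)*(t + 1)^2*(t + 2)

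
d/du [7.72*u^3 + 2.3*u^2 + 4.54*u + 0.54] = 23.16*u^2 + 4.6*u + 4.54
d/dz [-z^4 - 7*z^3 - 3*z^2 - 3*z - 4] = -4*z^3 - 21*z^2 - 6*z - 3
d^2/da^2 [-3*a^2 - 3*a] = -6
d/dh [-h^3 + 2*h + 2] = 2 - 3*h^2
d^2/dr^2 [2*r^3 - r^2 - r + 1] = 12*r - 2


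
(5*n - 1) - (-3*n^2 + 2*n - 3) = 3*n^2 + 3*n + 2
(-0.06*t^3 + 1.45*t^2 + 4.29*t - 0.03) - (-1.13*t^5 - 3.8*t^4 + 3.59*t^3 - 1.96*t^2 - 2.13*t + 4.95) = 1.13*t^5 + 3.8*t^4 - 3.65*t^3 + 3.41*t^2 + 6.42*t - 4.98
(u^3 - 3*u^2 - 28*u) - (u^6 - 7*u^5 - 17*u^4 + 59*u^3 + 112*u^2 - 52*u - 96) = -u^6 + 7*u^5 + 17*u^4 - 58*u^3 - 115*u^2 + 24*u + 96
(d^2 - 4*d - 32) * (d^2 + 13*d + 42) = d^4 + 9*d^3 - 42*d^2 - 584*d - 1344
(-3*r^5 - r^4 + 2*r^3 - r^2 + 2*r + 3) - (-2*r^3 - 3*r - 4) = -3*r^5 - r^4 + 4*r^3 - r^2 + 5*r + 7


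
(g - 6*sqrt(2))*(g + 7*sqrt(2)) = g^2 + sqrt(2)*g - 84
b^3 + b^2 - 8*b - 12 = (b - 3)*(b + 2)^2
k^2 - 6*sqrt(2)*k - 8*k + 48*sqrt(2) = (k - 8)*(k - 6*sqrt(2))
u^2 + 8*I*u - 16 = (u + 4*I)^2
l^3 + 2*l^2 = l^2*(l + 2)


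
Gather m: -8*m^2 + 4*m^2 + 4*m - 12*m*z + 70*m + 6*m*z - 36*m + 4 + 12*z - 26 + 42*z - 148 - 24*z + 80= -4*m^2 + m*(38 - 6*z) + 30*z - 90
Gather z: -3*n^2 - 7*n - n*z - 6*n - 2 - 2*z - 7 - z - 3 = -3*n^2 - 13*n + z*(-n - 3) - 12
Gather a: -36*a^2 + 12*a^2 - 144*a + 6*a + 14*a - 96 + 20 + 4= -24*a^2 - 124*a - 72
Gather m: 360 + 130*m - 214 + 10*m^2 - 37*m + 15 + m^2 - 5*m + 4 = 11*m^2 + 88*m + 165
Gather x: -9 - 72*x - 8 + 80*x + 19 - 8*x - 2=0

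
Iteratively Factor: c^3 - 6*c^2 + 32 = (c - 4)*(c^2 - 2*c - 8) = (c - 4)^2*(c + 2)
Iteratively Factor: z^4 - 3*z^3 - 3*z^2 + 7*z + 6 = (z - 2)*(z^3 - z^2 - 5*z - 3) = (z - 2)*(z + 1)*(z^2 - 2*z - 3) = (z - 3)*(z - 2)*(z + 1)*(z + 1)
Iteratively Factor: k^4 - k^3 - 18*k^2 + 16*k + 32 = (k + 4)*(k^3 - 5*k^2 + 2*k + 8) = (k + 1)*(k + 4)*(k^2 - 6*k + 8) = (k - 4)*(k + 1)*(k + 4)*(k - 2)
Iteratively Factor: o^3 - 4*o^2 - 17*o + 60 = (o + 4)*(o^2 - 8*o + 15) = (o - 5)*(o + 4)*(o - 3)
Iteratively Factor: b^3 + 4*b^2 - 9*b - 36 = (b - 3)*(b^2 + 7*b + 12) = (b - 3)*(b + 3)*(b + 4)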